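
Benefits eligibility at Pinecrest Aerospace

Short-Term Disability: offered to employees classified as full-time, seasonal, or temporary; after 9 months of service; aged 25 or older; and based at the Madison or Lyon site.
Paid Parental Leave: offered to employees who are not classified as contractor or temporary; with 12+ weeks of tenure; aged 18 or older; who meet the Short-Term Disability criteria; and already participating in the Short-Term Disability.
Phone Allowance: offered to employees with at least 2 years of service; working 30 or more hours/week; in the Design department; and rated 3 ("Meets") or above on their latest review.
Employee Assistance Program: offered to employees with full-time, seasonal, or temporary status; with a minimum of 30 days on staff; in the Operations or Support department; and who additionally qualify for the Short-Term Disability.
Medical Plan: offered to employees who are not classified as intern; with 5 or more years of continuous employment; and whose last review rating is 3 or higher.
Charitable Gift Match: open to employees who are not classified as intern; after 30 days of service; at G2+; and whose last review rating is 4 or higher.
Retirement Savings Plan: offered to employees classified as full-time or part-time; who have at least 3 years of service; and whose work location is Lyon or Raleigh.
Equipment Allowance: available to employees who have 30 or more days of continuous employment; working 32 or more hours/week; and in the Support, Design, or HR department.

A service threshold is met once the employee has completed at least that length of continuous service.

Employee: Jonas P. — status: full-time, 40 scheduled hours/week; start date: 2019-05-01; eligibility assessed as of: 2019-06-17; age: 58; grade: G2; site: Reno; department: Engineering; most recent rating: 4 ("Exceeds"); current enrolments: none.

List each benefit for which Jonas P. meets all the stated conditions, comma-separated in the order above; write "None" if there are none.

Service from 2019-05-01 to 2019-06-17: 47 days.
Short-Term Disability — status full-time ✓; service 47 days < 9 months (≈270 days) ✗ → not eligible.
Paid Parental Leave — status full-time ✓ (not excluded); service 47 days < 12 weeks (≈84 days) ✗ → not eligible.
Phone Allowance — service 47 days < 2 years (≈730 days) ✗ → not eligible.
Employee Assistance Program — status full-time ✓; service 47 days ≥ 30 days ✓; dept Engineering ✗ → not eligible.
Medical Plan — status full-time ✓ (not excluded); service 47 days < 5 years (≈1825 days) ✗ → not eligible.
Charitable Gift Match — status full-time ✓ (not excluded); service 47 days ≥ 30 days ✓; grade G2 ≥ G2 ✓; rating 4 ≥ 4 ✓ → eligible.
Retirement Savings Plan — status full-time ✓; service 47 days < 3 years (≈1095 days) ✗ → not eligible.
Equipment Allowance — service 47 days ≥ 30 days ✓; 40 hrs/wk ≥ 32 ✓; dept Engineering ✗ → not eligible.

Charitable Gift Match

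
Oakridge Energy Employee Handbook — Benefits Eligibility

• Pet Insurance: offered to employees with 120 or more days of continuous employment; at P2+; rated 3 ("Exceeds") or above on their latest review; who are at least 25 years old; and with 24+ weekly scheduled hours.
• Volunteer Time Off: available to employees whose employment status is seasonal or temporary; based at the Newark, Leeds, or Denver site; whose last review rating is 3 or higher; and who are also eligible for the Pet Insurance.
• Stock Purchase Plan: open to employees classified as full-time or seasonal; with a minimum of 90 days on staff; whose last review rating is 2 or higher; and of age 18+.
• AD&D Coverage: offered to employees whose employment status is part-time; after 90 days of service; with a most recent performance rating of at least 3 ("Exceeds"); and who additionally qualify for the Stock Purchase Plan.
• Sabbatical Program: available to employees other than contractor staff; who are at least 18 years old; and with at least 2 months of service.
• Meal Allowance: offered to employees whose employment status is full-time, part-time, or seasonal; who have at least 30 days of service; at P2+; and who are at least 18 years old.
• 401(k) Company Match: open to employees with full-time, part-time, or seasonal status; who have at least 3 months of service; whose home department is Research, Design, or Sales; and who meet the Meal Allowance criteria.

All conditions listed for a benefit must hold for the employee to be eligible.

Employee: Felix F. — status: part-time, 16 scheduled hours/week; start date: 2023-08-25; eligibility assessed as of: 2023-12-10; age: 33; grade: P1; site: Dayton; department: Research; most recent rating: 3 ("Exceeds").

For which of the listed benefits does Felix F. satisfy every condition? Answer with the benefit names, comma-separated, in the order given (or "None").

Sabbatical Program

Service from 2023-08-25 to 2023-12-10: 107 days.
Pet Insurance — service 107 days < 120 days ✗ → not eligible.
Volunteer Time Off — status part-time ✗ (requires seasonal or temporary) → not eligible.
Stock Purchase Plan — status part-time ✗ (requires full-time or seasonal) → not eligible.
AD&D Coverage — status part-time ✓; service 107 days ≥ 90 days ✓; rating 3 ≥ 3 ✓; not eligible for Stock Purchase Plan ✗ → not eligible.
Sabbatical Program — status part-time ✓ (not excluded); age 33 ≥ 18 ✓; service 107 days ≥ 2 months (≈60 days) ✓ → eligible.
Meal Allowance — status part-time ✓; service 107 days ≥ 30 days ✓; grade P1 < P2 ✗ → not eligible.
401(k) Company Match — status part-time ✓; service 107 days ≥ 3 months (≈90 days) ✓; dept Research ✓; not eligible for Meal Allowance ✗ → not eligible.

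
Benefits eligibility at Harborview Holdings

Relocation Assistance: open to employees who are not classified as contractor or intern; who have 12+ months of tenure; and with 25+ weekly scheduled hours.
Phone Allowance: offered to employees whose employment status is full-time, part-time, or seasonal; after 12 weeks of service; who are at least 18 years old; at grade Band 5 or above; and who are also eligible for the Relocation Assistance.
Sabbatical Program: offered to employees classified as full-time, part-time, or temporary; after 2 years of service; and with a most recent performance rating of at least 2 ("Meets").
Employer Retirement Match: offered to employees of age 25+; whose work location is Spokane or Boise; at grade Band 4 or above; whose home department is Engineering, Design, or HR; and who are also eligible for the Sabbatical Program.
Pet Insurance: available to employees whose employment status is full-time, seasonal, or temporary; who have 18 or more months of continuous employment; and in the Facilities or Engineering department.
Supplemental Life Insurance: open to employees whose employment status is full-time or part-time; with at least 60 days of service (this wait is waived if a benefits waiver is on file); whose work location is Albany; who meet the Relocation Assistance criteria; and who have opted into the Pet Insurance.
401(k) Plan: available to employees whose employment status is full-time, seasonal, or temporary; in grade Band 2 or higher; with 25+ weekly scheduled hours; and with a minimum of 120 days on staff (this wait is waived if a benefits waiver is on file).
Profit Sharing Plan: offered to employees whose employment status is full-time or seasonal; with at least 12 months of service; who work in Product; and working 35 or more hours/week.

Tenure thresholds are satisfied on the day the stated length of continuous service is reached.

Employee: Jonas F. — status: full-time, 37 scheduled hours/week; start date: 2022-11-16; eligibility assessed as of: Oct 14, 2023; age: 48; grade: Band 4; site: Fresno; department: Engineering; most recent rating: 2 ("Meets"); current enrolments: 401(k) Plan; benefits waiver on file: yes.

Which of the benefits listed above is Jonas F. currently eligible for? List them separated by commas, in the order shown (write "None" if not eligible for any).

Service from 2022-11-16 to Oct 14, 2023: 332 days.
Relocation Assistance — status full-time ✓ (not excluded); service 332 days < 12 months (≈360 days) ✗ → not eligible.
Phone Allowance — status full-time ✓; service 332 days ≥ 12 weeks (≈84 days) ✓; age 48 ≥ 18 ✓; grade Band 4 < Band 5 ✗ → not eligible.
Sabbatical Program — status full-time ✓; service 332 days < 2 years (≈730 days) ✗ → not eligible.
Employer Retirement Match — age 48 ≥ 25 ✓; site Fresno ✗ (not Spokane or Boise) → not eligible.
Pet Insurance — status full-time ✓; service 332 days < 18 months (≈540 days) ✗ → not eligible.
Supplemental Life Insurance — status full-time ✓; benefits waiver on file ✓; site Fresno ✗ (not Albany) → not eligible.
401(k) Plan — status full-time ✓; grade Band 4 ≥ Band 2 ✓; 37 hrs/wk ≥ 25 ✓; benefits waiver on file ✓ → eligible.
Profit Sharing Plan — status full-time ✓; service 332 days < 12 months (≈360 days) ✗ → not eligible.

401(k) Plan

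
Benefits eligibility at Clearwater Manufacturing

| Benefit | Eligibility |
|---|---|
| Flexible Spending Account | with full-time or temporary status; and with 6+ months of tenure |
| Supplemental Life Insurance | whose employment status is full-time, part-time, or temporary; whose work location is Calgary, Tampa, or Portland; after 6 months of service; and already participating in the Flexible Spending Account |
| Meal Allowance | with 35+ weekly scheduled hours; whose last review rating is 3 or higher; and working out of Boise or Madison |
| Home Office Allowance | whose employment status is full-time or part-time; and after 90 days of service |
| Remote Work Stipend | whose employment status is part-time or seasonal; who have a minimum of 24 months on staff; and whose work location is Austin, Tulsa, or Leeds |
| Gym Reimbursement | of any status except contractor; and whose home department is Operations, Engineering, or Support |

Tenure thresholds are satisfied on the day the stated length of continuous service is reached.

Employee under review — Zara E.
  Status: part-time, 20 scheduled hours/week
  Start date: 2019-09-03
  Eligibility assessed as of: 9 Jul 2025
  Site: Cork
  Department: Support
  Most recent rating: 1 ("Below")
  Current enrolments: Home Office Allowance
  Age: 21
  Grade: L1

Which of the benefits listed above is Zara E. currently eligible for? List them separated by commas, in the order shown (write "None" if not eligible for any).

Home Office Allowance, Gym Reimbursement

Service from 2019-09-03 to 9 Jul 2025: 2136 days.
Flexible Spending Account — status part-time ✗ (requires full-time or temporary) → not eligible.
Supplemental Life Insurance — status part-time ✓; site Cork ✗ (not Calgary, Tampa, or Portland) → not eligible.
Meal Allowance — 20 hrs/wk < 35 ✗ → not eligible.
Home Office Allowance — status part-time ✓; service 2136 days ≥ 90 days ✓ → eligible.
Remote Work Stipend — status part-time ✓; service 2136 days ≥ 24 months (≈720 days) ✓; site Cork ✗ (not Austin, Tulsa, or Leeds) → not eligible.
Gym Reimbursement — status part-time ✓ (not excluded); dept Support ✓ → eligible.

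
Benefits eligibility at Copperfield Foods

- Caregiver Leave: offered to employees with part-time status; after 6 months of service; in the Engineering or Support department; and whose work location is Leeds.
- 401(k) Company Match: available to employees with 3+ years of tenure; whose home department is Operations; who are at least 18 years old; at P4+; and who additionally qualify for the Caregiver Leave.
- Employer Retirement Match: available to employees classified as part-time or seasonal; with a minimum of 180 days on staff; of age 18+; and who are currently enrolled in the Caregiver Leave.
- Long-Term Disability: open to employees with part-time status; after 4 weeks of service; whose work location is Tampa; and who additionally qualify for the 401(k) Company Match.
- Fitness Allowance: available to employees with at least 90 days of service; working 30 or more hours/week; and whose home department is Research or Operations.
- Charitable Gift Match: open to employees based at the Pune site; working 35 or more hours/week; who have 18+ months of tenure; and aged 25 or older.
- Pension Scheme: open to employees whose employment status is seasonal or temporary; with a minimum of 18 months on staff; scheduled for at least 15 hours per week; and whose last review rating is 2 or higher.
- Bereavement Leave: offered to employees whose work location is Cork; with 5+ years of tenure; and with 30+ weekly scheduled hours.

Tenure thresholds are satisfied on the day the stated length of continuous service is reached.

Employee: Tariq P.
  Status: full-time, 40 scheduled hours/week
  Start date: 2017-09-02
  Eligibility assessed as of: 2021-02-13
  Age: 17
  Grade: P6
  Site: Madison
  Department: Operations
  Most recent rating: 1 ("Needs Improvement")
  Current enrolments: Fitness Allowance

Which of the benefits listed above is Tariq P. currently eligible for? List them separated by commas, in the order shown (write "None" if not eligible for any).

Fitness Allowance

Service from 2017-09-02 to 2021-02-13: 1260 days.
Caregiver Leave — status full-time ✗ (requires part-time) → not eligible.
401(k) Company Match — service 1260 days ≥ 3 years (≈1095 days) ✓; dept Operations ✓; age 17 < 18 ✗ → not eligible.
Employer Retirement Match — status full-time ✗ (requires part-time or seasonal) → not eligible.
Long-Term Disability — status full-time ✗ (requires part-time) → not eligible.
Fitness Allowance — service 1260 days ≥ 90 days ✓; 40 hrs/wk ≥ 30 ✓; dept Operations ✓ → eligible.
Charitable Gift Match — site Madison ✗ (not Pune) → not eligible.
Pension Scheme — status full-time ✗ (requires seasonal or temporary) → not eligible.
Bereavement Leave — site Madison ✗ (not Cork) → not eligible.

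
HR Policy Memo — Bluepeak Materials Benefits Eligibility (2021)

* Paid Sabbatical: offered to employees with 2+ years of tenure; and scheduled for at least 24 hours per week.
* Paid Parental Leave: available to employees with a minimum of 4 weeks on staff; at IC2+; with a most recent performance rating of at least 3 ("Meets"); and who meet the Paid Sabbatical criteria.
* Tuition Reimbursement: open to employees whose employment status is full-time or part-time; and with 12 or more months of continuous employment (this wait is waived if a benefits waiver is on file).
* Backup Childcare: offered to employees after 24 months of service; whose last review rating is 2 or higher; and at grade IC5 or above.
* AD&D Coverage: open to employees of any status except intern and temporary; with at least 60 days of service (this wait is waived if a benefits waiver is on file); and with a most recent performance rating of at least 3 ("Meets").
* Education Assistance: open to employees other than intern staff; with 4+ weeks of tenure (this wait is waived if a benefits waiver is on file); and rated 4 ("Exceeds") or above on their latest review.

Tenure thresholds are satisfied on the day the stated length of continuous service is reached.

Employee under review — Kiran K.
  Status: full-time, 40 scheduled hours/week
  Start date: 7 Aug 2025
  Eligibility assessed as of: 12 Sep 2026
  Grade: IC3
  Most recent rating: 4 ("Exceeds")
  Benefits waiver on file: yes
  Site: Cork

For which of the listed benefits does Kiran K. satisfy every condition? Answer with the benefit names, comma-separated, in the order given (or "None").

Tuition Reimbursement, AD&D Coverage, Education Assistance

Service from 7 Aug 2025 to 12 Sep 2026: 401 days.
Paid Sabbatical — service 401 days < 2 years (≈730 days) ✗ → not eligible.
Paid Parental Leave — service 401 days ≥ 4 weeks (≈28 days) ✓; grade IC3 ≥ IC2 ✓; rating 4 ≥ 3 ✓; not eligible for Paid Sabbatical ✗ → not eligible.
Tuition Reimbursement — status full-time ✓; benefits waiver on file ✓ → eligible.
Backup Childcare — service 401 days < 24 months (≈720 days) ✗ → not eligible.
AD&D Coverage — status full-time ✓ (not excluded); benefits waiver on file ✓; rating 4 ≥ 3 ✓ → eligible.
Education Assistance — status full-time ✓ (not excluded); benefits waiver on file ✓; rating 4 ≥ 4 ✓ → eligible.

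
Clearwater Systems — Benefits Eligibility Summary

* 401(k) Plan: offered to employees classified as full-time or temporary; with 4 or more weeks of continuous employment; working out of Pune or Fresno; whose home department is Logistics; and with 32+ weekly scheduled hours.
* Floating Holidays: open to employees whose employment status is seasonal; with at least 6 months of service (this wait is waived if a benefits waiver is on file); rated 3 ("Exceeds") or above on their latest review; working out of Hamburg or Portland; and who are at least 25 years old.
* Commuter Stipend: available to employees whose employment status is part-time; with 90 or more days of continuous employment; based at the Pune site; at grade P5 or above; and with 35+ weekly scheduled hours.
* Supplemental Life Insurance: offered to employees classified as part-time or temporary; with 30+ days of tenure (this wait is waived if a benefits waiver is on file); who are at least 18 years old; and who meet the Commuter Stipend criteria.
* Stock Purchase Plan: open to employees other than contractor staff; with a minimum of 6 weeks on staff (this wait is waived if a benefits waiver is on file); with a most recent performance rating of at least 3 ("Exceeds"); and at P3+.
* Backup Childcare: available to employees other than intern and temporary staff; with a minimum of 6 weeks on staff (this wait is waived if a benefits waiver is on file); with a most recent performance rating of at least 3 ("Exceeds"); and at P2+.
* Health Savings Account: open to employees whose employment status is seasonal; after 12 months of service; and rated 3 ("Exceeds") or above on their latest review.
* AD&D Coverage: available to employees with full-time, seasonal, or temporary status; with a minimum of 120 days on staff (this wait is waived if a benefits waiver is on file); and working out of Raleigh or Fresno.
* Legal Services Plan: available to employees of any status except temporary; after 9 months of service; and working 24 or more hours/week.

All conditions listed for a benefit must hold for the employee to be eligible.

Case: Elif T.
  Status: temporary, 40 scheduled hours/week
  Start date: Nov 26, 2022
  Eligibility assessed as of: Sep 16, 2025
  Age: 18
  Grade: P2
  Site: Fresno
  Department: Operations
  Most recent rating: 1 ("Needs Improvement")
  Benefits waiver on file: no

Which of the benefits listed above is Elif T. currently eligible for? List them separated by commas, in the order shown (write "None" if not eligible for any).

AD&D Coverage

Service from Nov 26, 2022 to Sep 16, 2025: 1025 days.
401(k) Plan — status temporary ✓; service 1025 days ≥ 4 weeks (≈28 days) ✓; site Fresno ✓; dept Operations ✗ → not eligible.
Floating Holidays — status temporary ✗ (requires seasonal) → not eligible.
Commuter Stipend — status temporary ✗ (requires part-time) → not eligible.
Supplemental Life Insurance — status temporary ✓; no waiver, service 1025 days ≥ 30 days ✓; age 18 ≥ 18 ✓; not eligible for Commuter Stipend ✗ → not eligible.
Stock Purchase Plan — status temporary ✓ (not excluded); no waiver, service 1025 days ≥ 6 weeks (≈42 days) ✓; rating 1 < 3 ✗ → not eligible.
Backup Childcare — status temporary ✗ (excluded) → not eligible.
Health Savings Account — status temporary ✗ (requires seasonal) → not eligible.
AD&D Coverage — status temporary ✓; no waiver, service 1025 days ≥ 120 days ✓; site Fresno ✓ → eligible.
Legal Services Plan — status temporary ✗ (excluded) → not eligible.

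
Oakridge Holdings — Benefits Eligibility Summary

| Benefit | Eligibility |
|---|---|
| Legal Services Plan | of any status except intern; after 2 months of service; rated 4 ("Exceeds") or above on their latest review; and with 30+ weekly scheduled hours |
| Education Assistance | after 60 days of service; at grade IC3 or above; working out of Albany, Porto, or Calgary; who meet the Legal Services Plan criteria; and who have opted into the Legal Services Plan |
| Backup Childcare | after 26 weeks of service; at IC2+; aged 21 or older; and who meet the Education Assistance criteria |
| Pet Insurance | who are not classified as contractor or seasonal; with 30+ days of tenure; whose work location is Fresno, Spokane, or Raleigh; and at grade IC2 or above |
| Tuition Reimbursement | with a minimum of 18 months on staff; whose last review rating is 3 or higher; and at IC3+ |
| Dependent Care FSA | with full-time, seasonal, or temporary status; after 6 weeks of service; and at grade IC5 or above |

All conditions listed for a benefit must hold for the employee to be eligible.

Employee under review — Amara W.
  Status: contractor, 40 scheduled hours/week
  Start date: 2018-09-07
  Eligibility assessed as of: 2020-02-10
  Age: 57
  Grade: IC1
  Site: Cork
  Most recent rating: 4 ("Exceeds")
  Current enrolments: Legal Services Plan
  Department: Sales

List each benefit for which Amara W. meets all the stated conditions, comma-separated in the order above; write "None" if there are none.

Legal Services Plan

Service from 2018-09-07 to 2020-02-10: 521 days.
Legal Services Plan — status contractor ✓ (not excluded); service 521 days ≥ 2 months (≈60 days) ✓; rating 4 ≥ 4 ✓; 40 hrs/wk ≥ 30 ✓ → eligible.
Education Assistance — service 521 days ≥ 60 days ✓; grade IC1 < IC3 ✗ → not eligible.
Backup Childcare — service 521 days ≥ 26 weeks (≈182 days) ✓; grade IC1 < IC2 ✗ → not eligible.
Pet Insurance — status contractor ✗ (excluded) → not eligible.
Tuition Reimbursement — service 521 days < 18 months (≈540 days) ✗ → not eligible.
Dependent Care FSA — status contractor ✗ (requires full-time, seasonal, or temporary) → not eligible.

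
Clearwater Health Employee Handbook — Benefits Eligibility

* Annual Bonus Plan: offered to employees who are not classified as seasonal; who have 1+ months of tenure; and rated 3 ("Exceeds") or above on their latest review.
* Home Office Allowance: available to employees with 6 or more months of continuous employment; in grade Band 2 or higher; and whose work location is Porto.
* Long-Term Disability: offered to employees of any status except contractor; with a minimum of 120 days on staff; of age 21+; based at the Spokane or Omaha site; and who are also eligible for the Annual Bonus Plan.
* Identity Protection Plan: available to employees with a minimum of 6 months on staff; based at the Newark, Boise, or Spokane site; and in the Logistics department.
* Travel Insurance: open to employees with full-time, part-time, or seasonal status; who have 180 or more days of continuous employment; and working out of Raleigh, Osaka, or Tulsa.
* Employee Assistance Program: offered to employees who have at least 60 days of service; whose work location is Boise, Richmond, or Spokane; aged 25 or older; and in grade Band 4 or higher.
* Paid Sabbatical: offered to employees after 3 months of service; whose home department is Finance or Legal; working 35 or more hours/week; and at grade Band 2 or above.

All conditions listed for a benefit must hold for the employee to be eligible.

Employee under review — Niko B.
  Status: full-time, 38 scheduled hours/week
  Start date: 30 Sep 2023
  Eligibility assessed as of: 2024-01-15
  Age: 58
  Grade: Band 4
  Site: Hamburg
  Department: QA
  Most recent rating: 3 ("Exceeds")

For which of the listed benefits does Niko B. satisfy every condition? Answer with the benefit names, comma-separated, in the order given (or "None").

Annual Bonus Plan

Service from 30 Sep 2023 to 2024-01-15: 107 days.
Annual Bonus Plan — status full-time ✓ (not excluded); service 107 days ≥ 1 month (≈30 days) ✓; rating 3 ≥ 3 ✓ → eligible.
Home Office Allowance — service 107 days < 6 months (≈180 days) ✗ → not eligible.
Long-Term Disability — status full-time ✓ (not excluded); service 107 days < 120 days ✗ → not eligible.
Identity Protection Plan — service 107 days < 6 months (≈180 days) ✗ → not eligible.
Travel Insurance — status full-time ✓; service 107 days < 180 days ✗ → not eligible.
Employee Assistance Program — service 107 days ≥ 60 days ✓; site Hamburg ✗ (not Boise, Richmond, or Spokane) → not eligible.
Paid Sabbatical — service 107 days ≥ 3 months (≈90 days) ✓; dept QA ✗ → not eligible.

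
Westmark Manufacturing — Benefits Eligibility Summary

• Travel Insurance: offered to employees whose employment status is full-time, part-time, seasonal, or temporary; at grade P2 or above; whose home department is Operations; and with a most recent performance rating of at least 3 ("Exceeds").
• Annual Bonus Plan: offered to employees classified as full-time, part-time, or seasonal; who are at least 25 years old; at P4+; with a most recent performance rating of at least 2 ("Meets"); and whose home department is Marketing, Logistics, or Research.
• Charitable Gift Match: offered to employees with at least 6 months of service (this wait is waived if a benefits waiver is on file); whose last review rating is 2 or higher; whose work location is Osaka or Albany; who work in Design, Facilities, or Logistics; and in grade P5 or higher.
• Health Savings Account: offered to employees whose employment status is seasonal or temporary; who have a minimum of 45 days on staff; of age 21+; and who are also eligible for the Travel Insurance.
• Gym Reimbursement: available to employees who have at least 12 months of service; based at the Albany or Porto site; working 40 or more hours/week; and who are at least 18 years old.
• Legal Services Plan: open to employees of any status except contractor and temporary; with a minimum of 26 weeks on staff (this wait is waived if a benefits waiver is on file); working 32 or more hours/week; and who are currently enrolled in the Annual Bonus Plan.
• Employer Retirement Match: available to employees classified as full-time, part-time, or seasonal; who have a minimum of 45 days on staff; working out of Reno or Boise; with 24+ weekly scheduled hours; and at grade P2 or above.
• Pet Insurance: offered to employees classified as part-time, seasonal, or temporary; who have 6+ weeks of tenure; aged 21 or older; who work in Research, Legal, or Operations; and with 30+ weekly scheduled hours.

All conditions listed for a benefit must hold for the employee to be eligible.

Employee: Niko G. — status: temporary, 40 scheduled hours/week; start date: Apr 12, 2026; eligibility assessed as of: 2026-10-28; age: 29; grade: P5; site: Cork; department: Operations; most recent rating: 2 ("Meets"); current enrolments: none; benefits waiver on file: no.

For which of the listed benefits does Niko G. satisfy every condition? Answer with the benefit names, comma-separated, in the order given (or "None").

Service from Apr 12, 2026 to 2026-10-28: 199 days.
Travel Insurance — status temporary ✓; grade P5 ≥ P2 ✓; dept Operations ✓; rating 2 < 3 ✗ → not eligible.
Annual Bonus Plan — status temporary ✗ (requires full-time, part-time, or seasonal) → not eligible.
Charitable Gift Match — no waiver, service 199 days ≥ 6 months (≈180 days) ✓; rating 2 ≥ 2 ✓; site Cork ✗ (not Osaka or Albany) → not eligible.
Health Savings Account — status temporary ✓; service 199 days ≥ 45 days ✓; age 29 ≥ 21 ✓; not eligible for Travel Insurance ✗ → not eligible.
Gym Reimbursement — service 199 days < 12 months (≈360 days) ✗ → not eligible.
Legal Services Plan — status temporary ✗ (excluded) → not eligible.
Employer Retirement Match — status temporary ✗ (requires full-time, part-time, or seasonal) → not eligible.
Pet Insurance — status temporary ✓; service 199 days ≥ 6 weeks (≈42 days) ✓; age 29 ≥ 21 ✓; dept Operations ✓; 40 hrs/wk ≥ 30 ✓ → eligible.

Pet Insurance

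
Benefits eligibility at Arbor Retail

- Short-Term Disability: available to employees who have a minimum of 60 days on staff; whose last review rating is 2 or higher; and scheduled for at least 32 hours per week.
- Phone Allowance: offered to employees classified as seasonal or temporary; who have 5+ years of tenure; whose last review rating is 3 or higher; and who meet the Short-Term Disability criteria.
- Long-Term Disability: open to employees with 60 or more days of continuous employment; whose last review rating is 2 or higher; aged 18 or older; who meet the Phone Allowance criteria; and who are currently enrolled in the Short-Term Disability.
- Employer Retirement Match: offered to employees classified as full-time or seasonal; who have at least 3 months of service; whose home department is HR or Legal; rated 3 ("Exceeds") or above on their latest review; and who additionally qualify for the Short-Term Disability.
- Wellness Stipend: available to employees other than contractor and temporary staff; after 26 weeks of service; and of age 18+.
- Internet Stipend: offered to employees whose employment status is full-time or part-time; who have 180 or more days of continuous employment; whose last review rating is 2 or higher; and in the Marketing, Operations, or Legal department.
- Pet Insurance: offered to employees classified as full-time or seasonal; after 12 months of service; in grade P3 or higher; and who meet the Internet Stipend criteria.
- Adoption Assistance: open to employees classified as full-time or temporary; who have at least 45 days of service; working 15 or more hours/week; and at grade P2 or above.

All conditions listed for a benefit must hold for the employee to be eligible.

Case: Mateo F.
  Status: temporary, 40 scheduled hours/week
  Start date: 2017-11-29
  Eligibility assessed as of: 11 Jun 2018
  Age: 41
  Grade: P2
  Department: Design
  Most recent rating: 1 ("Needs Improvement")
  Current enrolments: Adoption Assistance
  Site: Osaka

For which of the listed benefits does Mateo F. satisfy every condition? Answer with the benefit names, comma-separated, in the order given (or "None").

Adoption Assistance

Service from 2017-11-29 to 11 Jun 2018: 194 days.
Short-Term Disability — service 194 days ≥ 60 days ✓; rating 1 < 2 ✗ → not eligible.
Phone Allowance — status temporary ✓; service 194 days < 5 years (≈1825 days) ✗ → not eligible.
Long-Term Disability — service 194 days ≥ 60 days ✓; rating 1 < 2 ✗ → not eligible.
Employer Retirement Match — status temporary ✗ (requires full-time or seasonal) → not eligible.
Wellness Stipend — status temporary ✗ (excluded) → not eligible.
Internet Stipend — status temporary ✗ (requires full-time or part-time) → not eligible.
Pet Insurance — status temporary ✗ (requires full-time or seasonal) → not eligible.
Adoption Assistance — status temporary ✓; service 194 days ≥ 45 days ✓; 40 hrs/wk ≥ 15 ✓; grade P2 ≥ P2 ✓ → eligible.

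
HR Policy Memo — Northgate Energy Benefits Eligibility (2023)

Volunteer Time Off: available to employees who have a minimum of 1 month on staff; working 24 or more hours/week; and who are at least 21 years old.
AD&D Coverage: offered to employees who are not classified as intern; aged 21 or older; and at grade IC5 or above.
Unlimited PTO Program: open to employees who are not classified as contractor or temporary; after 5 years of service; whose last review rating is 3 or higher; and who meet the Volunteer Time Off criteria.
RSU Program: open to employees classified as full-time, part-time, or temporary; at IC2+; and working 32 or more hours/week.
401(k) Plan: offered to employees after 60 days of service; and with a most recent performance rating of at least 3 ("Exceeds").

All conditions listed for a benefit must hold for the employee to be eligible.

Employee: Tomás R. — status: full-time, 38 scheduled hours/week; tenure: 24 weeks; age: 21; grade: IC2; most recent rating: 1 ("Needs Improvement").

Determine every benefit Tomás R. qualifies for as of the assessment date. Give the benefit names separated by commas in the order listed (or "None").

Volunteer Time Off, RSU Program

Volunteer Time Off — service 24 weeks ≥ 1 month (≈30 days) ✓; 38 hrs/wk ≥ 24 ✓; age 21 ≥ 21 ✓ → eligible.
AD&D Coverage — status full-time ✓ (not excluded); age 21 ≥ 21 ✓; grade IC2 < IC5 ✗ → not eligible.
Unlimited PTO Program — status full-time ✓ (not excluded); service 24 weeks < 5 years (≈1825 days) ✗ → not eligible.
RSU Program — status full-time ✓; grade IC2 ≥ IC2 ✓; 38 hrs/wk ≥ 32 ✓ → eligible.
401(k) Plan — service 24 weeks ≥ 60 days ✓; rating 1 < 3 ✗ → not eligible.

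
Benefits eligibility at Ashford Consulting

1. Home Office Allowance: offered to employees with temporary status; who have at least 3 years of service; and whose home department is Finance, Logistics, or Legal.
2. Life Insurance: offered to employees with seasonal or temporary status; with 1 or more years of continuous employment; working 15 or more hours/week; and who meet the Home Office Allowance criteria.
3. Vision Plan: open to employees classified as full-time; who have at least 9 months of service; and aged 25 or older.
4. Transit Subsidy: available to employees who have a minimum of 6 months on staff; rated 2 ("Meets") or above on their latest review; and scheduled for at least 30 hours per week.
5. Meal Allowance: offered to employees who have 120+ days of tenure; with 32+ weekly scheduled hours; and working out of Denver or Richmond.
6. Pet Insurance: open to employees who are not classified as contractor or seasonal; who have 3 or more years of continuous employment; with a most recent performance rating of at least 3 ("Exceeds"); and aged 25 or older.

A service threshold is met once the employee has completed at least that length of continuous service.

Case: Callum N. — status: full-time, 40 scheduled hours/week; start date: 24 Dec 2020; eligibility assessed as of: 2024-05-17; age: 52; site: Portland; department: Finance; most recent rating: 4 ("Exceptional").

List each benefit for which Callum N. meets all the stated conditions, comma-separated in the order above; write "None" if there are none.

Service from 24 Dec 2020 to 2024-05-17: 1240 days.
Home Office Allowance — status full-time ✗ (requires temporary) → not eligible.
Life Insurance — status full-time ✗ (requires seasonal or temporary) → not eligible.
Vision Plan — status full-time ✓; service 1240 days ≥ 9 months (≈270 days) ✓; age 52 ≥ 25 ✓ → eligible.
Transit Subsidy — service 1240 days ≥ 6 months (≈180 days) ✓; rating 4 ≥ 2 ✓; 40 hrs/wk ≥ 30 ✓ → eligible.
Meal Allowance — service 1240 days ≥ 120 days ✓; 40 hrs/wk ≥ 32 ✓; site Portland ✗ (not Denver or Richmond) → not eligible.
Pet Insurance — status full-time ✓ (not excluded); service 1240 days ≥ 3 years (≈1095 days) ✓; rating 4 ≥ 3 ✓; age 52 ≥ 25 ✓ → eligible.

Vision Plan, Transit Subsidy, Pet Insurance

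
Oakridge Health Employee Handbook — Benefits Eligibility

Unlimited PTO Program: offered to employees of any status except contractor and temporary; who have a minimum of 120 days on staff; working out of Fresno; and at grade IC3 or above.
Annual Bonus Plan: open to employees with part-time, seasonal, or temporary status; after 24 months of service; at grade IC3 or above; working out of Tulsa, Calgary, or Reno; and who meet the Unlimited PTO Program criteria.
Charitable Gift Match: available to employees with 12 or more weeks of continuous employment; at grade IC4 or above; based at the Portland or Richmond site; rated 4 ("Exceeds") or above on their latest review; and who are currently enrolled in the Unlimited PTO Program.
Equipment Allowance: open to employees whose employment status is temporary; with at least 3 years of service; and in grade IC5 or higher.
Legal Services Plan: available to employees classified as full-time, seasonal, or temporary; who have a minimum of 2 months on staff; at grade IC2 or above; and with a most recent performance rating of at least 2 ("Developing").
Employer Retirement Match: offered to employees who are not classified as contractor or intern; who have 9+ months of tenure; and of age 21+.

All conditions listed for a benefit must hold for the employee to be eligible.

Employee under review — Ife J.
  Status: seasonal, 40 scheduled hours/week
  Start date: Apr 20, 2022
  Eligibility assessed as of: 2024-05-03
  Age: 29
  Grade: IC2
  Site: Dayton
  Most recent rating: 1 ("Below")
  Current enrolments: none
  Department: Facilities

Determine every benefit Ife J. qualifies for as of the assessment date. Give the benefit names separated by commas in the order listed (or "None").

Employer Retirement Match

Service from Apr 20, 2022 to 2024-05-03: 744 days.
Unlimited PTO Program — status seasonal ✓ (not excluded); service 744 days ≥ 120 days ✓; site Dayton ✗ (not Fresno) → not eligible.
Annual Bonus Plan — status seasonal ✓; service 744 days ≥ 24 months (≈720 days) ✓; grade IC2 < IC3 ✗ → not eligible.
Charitable Gift Match — service 744 days ≥ 12 weeks (≈84 days) ✓; grade IC2 < IC4 ✗ → not eligible.
Equipment Allowance — status seasonal ✗ (requires temporary) → not eligible.
Legal Services Plan — status seasonal ✓; service 744 days ≥ 2 months (≈60 days) ✓; grade IC2 ≥ IC2 ✓; rating 1 < 2 ✗ → not eligible.
Employer Retirement Match — status seasonal ✓ (not excluded); service 744 days ≥ 9 months (≈270 days) ✓; age 29 ≥ 21 ✓ → eligible.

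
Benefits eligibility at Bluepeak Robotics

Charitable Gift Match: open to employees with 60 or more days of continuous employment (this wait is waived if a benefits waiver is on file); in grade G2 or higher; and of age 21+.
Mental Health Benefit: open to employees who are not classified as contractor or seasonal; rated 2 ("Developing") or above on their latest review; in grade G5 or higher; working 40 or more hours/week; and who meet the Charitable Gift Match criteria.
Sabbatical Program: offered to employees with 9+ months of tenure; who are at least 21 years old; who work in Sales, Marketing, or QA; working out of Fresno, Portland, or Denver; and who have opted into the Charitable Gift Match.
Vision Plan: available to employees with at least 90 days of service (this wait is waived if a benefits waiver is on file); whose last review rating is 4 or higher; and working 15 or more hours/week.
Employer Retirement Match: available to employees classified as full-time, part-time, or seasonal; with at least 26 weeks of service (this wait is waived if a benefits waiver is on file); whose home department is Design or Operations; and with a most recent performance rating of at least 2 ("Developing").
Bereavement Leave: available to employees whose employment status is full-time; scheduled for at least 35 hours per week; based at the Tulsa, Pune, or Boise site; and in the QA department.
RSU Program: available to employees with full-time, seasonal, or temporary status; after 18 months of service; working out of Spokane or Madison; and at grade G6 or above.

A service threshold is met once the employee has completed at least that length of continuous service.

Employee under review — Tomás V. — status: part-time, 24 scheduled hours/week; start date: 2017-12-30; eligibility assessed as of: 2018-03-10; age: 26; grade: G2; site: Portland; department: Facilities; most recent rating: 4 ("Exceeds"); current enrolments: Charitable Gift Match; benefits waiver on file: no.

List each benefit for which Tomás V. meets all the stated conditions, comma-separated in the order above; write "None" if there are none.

Service from 2017-12-30 to 2018-03-10: 70 days.
Charitable Gift Match — no waiver, service 70 days ≥ 60 days ✓; grade G2 ≥ G2 ✓; age 26 ≥ 21 ✓ → eligible.
Mental Health Benefit — status part-time ✓ (not excluded); rating 4 ≥ 2 ✓; grade G2 < G5 ✗ → not eligible.
Sabbatical Program — service 70 days < 9 months (≈270 days) ✗ → not eligible.
Vision Plan — no waiver, service 70 days < 90 days ✗ → not eligible.
Employer Retirement Match — status part-time ✓; no waiver, service 70 days < 26 weeks (≈182 days) ✗ → not eligible.
Bereavement Leave — status part-time ✗ (requires full-time) → not eligible.
RSU Program — status part-time ✗ (requires full-time, seasonal, or temporary) → not eligible.

Charitable Gift Match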